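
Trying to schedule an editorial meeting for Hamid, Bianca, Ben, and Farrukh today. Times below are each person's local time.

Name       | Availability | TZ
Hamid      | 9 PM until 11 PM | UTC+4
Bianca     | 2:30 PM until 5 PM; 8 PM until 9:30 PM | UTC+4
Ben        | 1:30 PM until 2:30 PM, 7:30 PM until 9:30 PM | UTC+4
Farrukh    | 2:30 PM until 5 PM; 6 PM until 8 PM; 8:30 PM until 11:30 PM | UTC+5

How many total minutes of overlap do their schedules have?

30

Hamid in UTC: 17:00-19:00 (subtract 4h to convert from UTC+4).
Bianca in UTC: 10:30-13:00, 16:00-17:30 (subtract 4h to convert from UTC+4).
Ben in UTC: 09:30-10:30, 15:30-17:30 (subtract 4h to convert from UTC+4).
Farrukh in UTC: 09:30-12:00, 13:00-15:00, 15:30-18:30 (subtract 5h to convert from UTC+5).
Hamid ∩ Bianca: 17:00-17:30.
Hamid ∩ Bianca ∩ Ben: 17:00-17:30.
Hamid ∩ Bianca ∩ Ben ∩ Farrukh: 17:00-17:30.
That's a single block of 30 minutes.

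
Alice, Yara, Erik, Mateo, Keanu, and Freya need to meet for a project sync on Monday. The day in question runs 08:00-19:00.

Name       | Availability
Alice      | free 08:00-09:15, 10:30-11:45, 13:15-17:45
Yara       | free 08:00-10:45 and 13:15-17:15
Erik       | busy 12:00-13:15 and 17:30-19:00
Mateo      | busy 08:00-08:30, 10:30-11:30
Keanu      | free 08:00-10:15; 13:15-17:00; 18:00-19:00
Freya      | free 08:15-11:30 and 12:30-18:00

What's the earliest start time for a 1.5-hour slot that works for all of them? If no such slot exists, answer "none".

Alice free: 08:00-09:15, 10:30-11:45, 13:15-17:45.
Yara free: 08:00-10:45, 13:15-17:15.
Erik free: 08:00-12:00, 13:15-17:30 (invert busy blocks within the working day).
Mateo free: 08:30-10:30, 11:30-19:00 (invert busy blocks within the working day).
Keanu free: 08:00-10:15, 13:15-17:00, 18:00-19:00.
Freya free: 08:15-11:30, 12:30-18:00.
Alice ∩ Yara: 08:00-09:15, 10:30-10:45, 13:15-17:15.
Alice ∩ Yara ∩ Erik: 08:00-09:15, 10:30-10:45, 13:15-17:15.
Alice ∩ Yara ∩ Erik ∩ Mateo: 08:30-09:15, 13:15-17:15.
Alice ∩ Yara ∩ Erik ∩ Mateo ∩ Keanu: 08:30-09:15, 13:15-17:00.
Alice ∩ Yara ∩ Erik ∩ Mateo ∩ Keanu ∩ Freya: 08:30-09:15, 13:15-17:00.
The first common window of at least 90 minutes is 13:15-17:00, so the earliest start is 13:15.

13:15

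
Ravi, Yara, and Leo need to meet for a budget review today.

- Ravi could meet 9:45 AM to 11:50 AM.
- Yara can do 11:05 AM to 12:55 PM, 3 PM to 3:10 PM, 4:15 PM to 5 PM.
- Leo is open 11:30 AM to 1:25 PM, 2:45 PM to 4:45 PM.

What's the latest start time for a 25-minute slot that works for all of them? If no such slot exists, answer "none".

Ravi ∩ Yara: 11:05-11:50.
Ravi ∩ Yara ∩ Leo: 11:30-11:50.
Those are the intersection windows.
No common window is at least 25 minutes long.

none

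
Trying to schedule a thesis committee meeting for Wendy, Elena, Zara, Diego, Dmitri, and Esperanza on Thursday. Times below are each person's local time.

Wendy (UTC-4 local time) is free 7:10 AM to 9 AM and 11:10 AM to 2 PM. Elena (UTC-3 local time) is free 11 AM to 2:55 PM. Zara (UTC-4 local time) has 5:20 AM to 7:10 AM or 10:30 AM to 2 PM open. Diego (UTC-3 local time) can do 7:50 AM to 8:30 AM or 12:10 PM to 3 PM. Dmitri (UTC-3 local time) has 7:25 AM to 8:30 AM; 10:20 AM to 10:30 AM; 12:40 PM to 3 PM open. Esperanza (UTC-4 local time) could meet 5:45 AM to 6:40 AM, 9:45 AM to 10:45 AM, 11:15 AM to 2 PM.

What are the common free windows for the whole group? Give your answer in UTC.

15:40-17:55

Wendy in UTC: 11:10-13:00, 15:10-18:00 (add 4h to convert from UTC-4).
Elena in UTC: 14:00-17:55 (add 3h to convert from UTC-3).
Zara in UTC: 09:20-11:10, 14:30-18:00 (add 4h to convert from UTC-4).
Diego in UTC: 10:50-11:30, 15:10-18:00 (add 3h to convert from UTC-3).
Dmitri in UTC: 10:25-11:30, 13:20-13:30, 15:40-18:00 (add 3h to convert from UTC-3).
Esperanza in UTC: 09:45-10:40, 13:45-14:45, 15:15-18:00 (add 4h to convert from UTC-4).
Wendy ∩ Elena: 15:10-17:55.
Wendy ∩ Elena ∩ Zara: 15:10-17:55.
Wendy ∩ Elena ∩ Zara ∩ Diego: 15:10-17:55.
Wendy ∩ Elena ∩ Zara ∩ Diego ∩ Dmitri: 15:40-17:55.
Wendy ∩ Elena ∩ Zara ∩ Diego ∩ Dmitri ∩ Esperanza: 15:40-17:55.
Those are the intersection windows.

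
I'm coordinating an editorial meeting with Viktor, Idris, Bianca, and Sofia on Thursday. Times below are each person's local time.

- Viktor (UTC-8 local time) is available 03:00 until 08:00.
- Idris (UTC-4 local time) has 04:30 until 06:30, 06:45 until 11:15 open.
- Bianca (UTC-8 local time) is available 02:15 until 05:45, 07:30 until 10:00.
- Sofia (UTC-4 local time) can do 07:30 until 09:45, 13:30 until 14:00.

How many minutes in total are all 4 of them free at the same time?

135

Viktor in UTC: 11:00-16:00 (add 8h to convert from UTC-8).
Idris in UTC: 08:30-10:30, 10:45-15:15 (add 4h to convert from UTC-4).
Bianca in UTC: 10:15-13:45, 15:30-18:00 (add 8h to convert from UTC-8).
Sofia in UTC: 11:30-13:45, 17:30-18:00 (add 4h to convert from UTC-4).
Viktor ∩ Idris: 11:00-15:15.
Viktor ∩ Idris ∩ Bianca: 11:00-13:45.
Viktor ∩ Idris ∩ Bianca ∩ Sofia: 11:30-13:45.
That's a single block of 135 minutes.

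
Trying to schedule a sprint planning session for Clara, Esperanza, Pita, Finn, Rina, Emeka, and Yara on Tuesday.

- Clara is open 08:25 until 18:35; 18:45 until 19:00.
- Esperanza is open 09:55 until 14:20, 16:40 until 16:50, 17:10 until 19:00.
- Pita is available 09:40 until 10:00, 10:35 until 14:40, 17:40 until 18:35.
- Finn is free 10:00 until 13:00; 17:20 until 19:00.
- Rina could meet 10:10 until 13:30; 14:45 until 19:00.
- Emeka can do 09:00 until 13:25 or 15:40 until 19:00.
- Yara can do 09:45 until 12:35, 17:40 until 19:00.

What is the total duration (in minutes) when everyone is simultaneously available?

Clara ∩ Esperanza: 09:55-14:20, 16:40-16:50, 17:10-18:35, 18:45-19:00.
Clara ∩ Esperanza ∩ Pita: 09:55-10:00, 10:35-14:20, 17:40-18:35.
Clara ∩ Esperanza ∩ Pita ∩ Finn: 10:35-13:00, 17:40-18:35.
Clara ∩ Esperanza ∩ Pita ∩ Finn ∩ Rina: 10:35-13:00, 17:40-18:35.
Clara ∩ Esperanza ∩ Pita ∩ Finn ∩ Rina ∩ Emeka: 10:35-13:00, 17:40-18:35.
Clara ∩ Esperanza ∩ Pita ∩ Finn ∩ Rina ∩ Emeka ∩ Yara: 10:35-12:35, 17:40-18:35.
Those are the intersection windows.
Summing the common windows: 120 + 55 = 175 minutes.

175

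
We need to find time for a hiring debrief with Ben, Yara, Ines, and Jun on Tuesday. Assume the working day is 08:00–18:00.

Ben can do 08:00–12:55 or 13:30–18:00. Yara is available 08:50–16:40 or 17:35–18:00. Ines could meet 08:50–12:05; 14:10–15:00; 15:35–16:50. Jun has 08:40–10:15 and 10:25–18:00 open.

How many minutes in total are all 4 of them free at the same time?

300

Ben ∩ Yara: 08:50-12:55, 13:30-16:40, 17:35-18:00.
Ben ∩ Yara ∩ Ines: 08:50-12:05, 14:10-15:00, 15:35-16:40.
Ben ∩ Yara ∩ Ines ∩ Jun: 08:50-10:15, 10:25-12:05, 14:10-15:00, 15:35-16:40.
Those are the intersection windows.
Summing the common windows: 85 + 100 + 50 + 65 = 300 minutes.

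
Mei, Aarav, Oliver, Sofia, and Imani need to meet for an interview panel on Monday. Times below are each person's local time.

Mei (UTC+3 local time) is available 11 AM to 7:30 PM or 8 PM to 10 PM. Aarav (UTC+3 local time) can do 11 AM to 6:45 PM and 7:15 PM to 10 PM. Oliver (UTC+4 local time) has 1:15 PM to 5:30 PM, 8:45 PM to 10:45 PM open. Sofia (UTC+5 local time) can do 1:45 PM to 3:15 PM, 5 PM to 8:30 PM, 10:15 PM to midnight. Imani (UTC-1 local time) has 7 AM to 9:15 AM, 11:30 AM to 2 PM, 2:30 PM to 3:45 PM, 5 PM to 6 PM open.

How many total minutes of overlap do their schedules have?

165

Mei in UTC: 08:00-16:30, 17:00-19:00 (subtract 3h to convert from UTC+3).
Aarav in UTC: 08:00-15:45, 16:15-19:00 (subtract 3h to convert from UTC+3).
Oliver in UTC: 09:15-13:30, 16:45-18:45 (subtract 4h to convert from UTC+4).
Sofia in UTC: 08:45-10:15, 12:00-15:30, 17:15-19:00 (subtract 5h to convert from UTC+5).
Imani in UTC: 08:00-10:15, 12:30-15:00, 15:30-16:45, 18:00-19:00 (add 1h to convert from UTC-1).
Mei ∩ Aarav: 08:00-15:45, 16:15-16:30, 17:00-19:00.
Mei ∩ Aarav ∩ Oliver: 09:15-13:30, 17:00-18:45.
Mei ∩ Aarav ∩ Oliver ∩ Sofia: 09:15-10:15, 12:00-13:30, 17:15-18:45.
Mei ∩ Aarav ∩ Oliver ∩ Sofia ∩ Imani: 09:15-10:15, 12:30-13:30, 18:00-18:45.
Summing the common windows: 60 + 60 + 45 = 165 minutes.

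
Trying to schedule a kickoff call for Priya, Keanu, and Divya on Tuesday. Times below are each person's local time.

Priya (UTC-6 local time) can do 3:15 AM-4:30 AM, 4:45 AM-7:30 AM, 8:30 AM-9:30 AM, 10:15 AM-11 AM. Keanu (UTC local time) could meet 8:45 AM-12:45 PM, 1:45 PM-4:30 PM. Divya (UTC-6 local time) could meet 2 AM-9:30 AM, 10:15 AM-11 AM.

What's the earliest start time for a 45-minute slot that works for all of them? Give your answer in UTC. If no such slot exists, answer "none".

09:15

Priya in UTC: 09:15-10:30, 10:45-13:30, 14:30-15:30, 16:15-17:00 (add 6h to convert from UTC-6).
Keanu in UTC: 08:45-12:45, 13:45-16:30.
Divya in UTC: 08:00-15:30, 16:15-17:00 (add 6h to convert from UTC-6).
Priya ∩ Keanu: 09:15-10:30, 10:45-12:45, 14:30-15:30, 16:15-16:30.
Priya ∩ Keanu ∩ Divya: 09:15-10:30, 10:45-12:45, 14:30-15:30, 16:15-16:30.
So the common availability across everyone is 09:15-10:30, 10:45-12:45, 14:30-15:30, 16:15-16:30.
The first common window of at least 45 minutes is 09:15-10:30, so the earliest start is 09:15.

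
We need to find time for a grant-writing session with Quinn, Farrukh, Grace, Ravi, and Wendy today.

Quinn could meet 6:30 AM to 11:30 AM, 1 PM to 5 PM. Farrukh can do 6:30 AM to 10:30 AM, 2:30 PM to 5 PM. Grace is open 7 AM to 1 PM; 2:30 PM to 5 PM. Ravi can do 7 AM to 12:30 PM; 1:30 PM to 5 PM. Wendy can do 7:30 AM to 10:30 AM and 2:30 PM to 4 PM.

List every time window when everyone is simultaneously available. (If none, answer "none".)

07:30-10:30, 14:30-16:00

Quinn ∩ Farrukh: 06:30-10:30, 14:30-17:00.
Quinn ∩ Farrukh ∩ Grace: 07:00-10:30, 14:30-17:00.
Quinn ∩ Farrukh ∩ Grace ∩ Ravi: 07:00-10:30, 14:30-17:00.
Quinn ∩ Farrukh ∩ Grace ∩ Ravi ∩ Wendy: 07:30-10:30, 14:30-16:00.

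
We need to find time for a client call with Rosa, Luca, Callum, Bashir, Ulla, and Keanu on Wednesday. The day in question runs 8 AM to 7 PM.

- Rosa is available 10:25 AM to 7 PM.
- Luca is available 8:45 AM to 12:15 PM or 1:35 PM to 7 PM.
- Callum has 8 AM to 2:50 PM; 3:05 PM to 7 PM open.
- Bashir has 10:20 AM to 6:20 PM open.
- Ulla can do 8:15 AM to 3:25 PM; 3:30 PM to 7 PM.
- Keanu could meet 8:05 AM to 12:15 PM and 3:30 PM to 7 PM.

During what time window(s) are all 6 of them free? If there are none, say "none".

10:25-12:15, 15:30-18:20

Rosa ∩ Luca: 10:25-12:15, 13:35-19:00.
Rosa ∩ Luca ∩ Callum: 10:25-12:15, 13:35-14:50, 15:05-19:00.
Rosa ∩ Luca ∩ Callum ∩ Bashir: 10:25-12:15, 13:35-14:50, 15:05-18:20.
Rosa ∩ Luca ∩ Callum ∩ Bashir ∩ Ulla: 10:25-12:15, 13:35-14:50, 15:05-15:25, 15:30-18:20.
Rosa ∩ Luca ∩ Callum ∩ Bashir ∩ Ulla ∩ Keanu: 10:25-12:15, 15:30-18:20.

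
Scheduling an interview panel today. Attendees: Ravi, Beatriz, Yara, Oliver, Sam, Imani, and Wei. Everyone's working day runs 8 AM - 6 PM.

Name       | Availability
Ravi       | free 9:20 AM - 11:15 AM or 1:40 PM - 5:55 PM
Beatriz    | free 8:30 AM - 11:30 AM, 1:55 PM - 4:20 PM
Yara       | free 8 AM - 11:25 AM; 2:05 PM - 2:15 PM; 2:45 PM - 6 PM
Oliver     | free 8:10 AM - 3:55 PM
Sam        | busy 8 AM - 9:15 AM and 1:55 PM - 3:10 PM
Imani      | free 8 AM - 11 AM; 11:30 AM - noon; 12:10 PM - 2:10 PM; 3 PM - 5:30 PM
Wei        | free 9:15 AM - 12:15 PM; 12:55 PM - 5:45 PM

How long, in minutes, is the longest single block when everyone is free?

Ravi free: 09:20-11:15, 13:40-17:55.
Beatriz free: 08:30-11:30, 13:55-16:20.
Yara free: 08:00-11:25, 14:05-14:15, 14:45-18:00.
Oliver free: 08:10-15:55.
Sam free: 09:15-13:55, 15:10-18:00 (invert busy blocks within the working day).
Imani free: 08:00-11:00, 11:30-12:00, 12:10-14:10, 15:00-17:30.
Wei free: 09:15-12:15, 12:55-17:45.
Ravi ∩ Beatriz: 09:20-11:15, 13:55-16:20.
Ravi ∩ Beatriz ∩ Yara: 09:20-11:15, 14:05-14:15, 14:45-16:20.
Ravi ∩ Beatriz ∩ Yara ∩ Oliver: 09:20-11:15, 14:05-14:15, 14:45-15:55.
Ravi ∩ Beatriz ∩ Yara ∩ Oliver ∩ Sam: 09:20-11:15, 15:10-15:55.
Ravi ∩ Beatriz ∩ Yara ∩ Oliver ∩ Sam ∩ Imani: 09:20-11:00, 15:10-15:55.
Ravi ∩ Beatriz ∩ Yara ∩ Oliver ∩ Sam ∩ Imani ∩ Wei: 09:20-11:00, 15:10-15:55.
The longest is 09:20-11:00 at 100 minutes.

100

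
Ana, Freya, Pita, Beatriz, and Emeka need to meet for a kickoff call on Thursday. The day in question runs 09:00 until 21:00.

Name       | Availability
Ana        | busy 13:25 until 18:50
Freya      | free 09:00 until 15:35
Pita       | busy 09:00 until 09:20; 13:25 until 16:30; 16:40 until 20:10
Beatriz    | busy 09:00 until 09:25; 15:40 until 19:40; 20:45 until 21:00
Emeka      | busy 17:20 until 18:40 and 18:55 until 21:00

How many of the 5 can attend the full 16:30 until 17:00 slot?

1

Ana free: 09:00-13:25, 18:50-21:00 (invert busy blocks within the working day).
Freya free: 09:00-15:35.
Pita free: 09:20-13:25, 16:30-16:40, 20:10-21:00 (invert busy blocks within the working day).
Beatriz free: 09:25-15:40, 19:40-20:45 (invert busy blocks within the working day).
Emeka free: 09:00-17:20, 18:40-18:55 (invert busy blocks within the working day).
Emeka can make the full 16:30-17:00 slot — that's 1.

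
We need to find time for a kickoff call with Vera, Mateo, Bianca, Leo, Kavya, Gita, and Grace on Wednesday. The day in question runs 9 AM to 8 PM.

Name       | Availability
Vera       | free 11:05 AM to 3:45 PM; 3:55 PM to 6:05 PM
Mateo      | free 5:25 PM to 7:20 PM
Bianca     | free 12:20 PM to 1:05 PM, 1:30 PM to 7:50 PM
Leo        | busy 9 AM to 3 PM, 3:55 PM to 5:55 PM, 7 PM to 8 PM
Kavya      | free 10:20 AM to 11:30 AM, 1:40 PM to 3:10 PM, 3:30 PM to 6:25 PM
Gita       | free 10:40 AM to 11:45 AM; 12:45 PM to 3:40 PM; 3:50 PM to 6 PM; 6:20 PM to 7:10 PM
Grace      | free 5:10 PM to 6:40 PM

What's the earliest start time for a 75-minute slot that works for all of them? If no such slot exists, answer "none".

none

Vera free: 11:05-15:45, 15:55-18:05.
Mateo free: 17:25-19:20.
Bianca free: 12:20-13:05, 13:30-19:50.
Leo free: 15:00-15:55, 17:55-19:00 (invert busy blocks within the working day).
Kavya free: 10:20-11:30, 13:40-15:10, 15:30-18:25.
Gita free: 10:40-11:45, 12:45-15:40, 15:50-18:00, 18:20-19:10.
Grace free: 17:10-18:40.
Vera ∩ Mateo: 17:25-18:05.
Vera ∩ Mateo ∩ Bianca: 17:25-18:05.
Vera ∩ Mateo ∩ Bianca ∩ Leo: 17:55-18:05.
Vera ∩ Mateo ∩ Bianca ∩ Leo ∩ Kavya: 17:55-18:05.
Vera ∩ Mateo ∩ Bianca ∩ Leo ∩ Kavya ∩ Gita: 17:55-18:00.
Vera ∩ Mateo ∩ Bianca ∩ Leo ∩ Kavya ∩ Gita ∩ Grace: 17:55-18:00.
No common window is at least 75 minutes long.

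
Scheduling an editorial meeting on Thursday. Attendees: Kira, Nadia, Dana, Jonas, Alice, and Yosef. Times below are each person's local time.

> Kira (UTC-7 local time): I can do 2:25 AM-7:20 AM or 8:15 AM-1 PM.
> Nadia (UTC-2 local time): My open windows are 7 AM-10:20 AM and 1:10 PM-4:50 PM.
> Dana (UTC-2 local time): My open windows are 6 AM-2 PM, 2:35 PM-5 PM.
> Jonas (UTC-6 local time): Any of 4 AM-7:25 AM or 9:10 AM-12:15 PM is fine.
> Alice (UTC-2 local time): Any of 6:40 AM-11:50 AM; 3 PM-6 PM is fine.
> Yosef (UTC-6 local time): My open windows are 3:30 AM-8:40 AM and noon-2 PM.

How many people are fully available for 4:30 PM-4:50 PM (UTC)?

Kira in UTC: 09:25-14:20, 15:15-20:00 (add 7h to convert from UTC-7).
Nadia in UTC: 09:00-12:20, 15:10-18:50 (add 2h to convert from UTC-2).
Dana in UTC: 08:00-16:00, 16:35-19:00 (add 2h to convert from UTC-2).
Jonas in UTC: 10:00-13:25, 15:10-18:15 (add 6h to convert from UTC-6).
Alice in UTC: 08:40-13:50, 17:00-20:00 (add 2h to convert from UTC-2).
Yosef in UTC: 09:30-14:40, 18:00-20:00 (add 6h to convert from UTC-6).
Kira, Nadia, and Jonas can make the full 16:30-16:50 slot — that's 3.

3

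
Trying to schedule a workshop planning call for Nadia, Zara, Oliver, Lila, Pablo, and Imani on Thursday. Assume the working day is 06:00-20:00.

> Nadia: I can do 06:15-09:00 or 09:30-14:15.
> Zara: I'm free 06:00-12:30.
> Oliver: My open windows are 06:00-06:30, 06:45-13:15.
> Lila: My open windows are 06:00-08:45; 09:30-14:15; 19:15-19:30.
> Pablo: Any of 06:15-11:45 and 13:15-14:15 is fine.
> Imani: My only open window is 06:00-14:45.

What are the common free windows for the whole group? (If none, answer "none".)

Nadia ∩ Zara: 06:15-09:00, 09:30-12:30.
Nadia ∩ Zara ∩ Oliver: 06:15-06:30, 06:45-09:00, 09:30-12:30.
Nadia ∩ Zara ∩ Oliver ∩ Lila: 06:15-06:30, 06:45-08:45, 09:30-12:30.
Nadia ∩ Zara ∩ Oliver ∩ Lila ∩ Pablo: 06:15-06:30, 06:45-08:45, 09:30-11:45.
Nadia ∩ Zara ∩ Oliver ∩ Lila ∩ Pablo ∩ Imani: 06:15-06:30, 06:45-08:45, 09:30-11:45.

06:15-06:30, 06:45-08:45, 09:30-11:45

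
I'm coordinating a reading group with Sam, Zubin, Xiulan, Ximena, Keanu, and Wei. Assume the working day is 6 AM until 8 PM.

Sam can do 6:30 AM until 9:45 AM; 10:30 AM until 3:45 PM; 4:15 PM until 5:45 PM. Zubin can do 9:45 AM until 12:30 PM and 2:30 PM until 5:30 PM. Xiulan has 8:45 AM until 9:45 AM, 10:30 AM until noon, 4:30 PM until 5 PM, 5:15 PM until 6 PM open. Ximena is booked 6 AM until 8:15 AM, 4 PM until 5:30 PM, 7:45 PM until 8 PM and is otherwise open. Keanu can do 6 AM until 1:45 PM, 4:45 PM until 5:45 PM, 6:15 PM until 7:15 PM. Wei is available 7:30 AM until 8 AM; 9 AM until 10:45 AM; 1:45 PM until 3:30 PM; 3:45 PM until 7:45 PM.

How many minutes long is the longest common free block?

Sam free: 06:30-09:45, 10:30-15:45, 16:15-17:45.
Zubin free: 09:45-12:30, 14:30-17:30.
Xiulan free: 08:45-09:45, 10:30-12:00, 16:30-17:00, 17:15-18:00.
Ximena free: 08:15-16:00, 17:30-19:45 (invert busy blocks within the working day).
Keanu free: 06:00-13:45, 16:45-17:45, 18:15-19:15.
Wei free: 07:30-08:00, 09:00-10:45, 13:45-15:30, 15:45-19:45.
Sam ∩ Zubin: 10:30-12:30, 14:30-15:45, 16:15-17:30.
Sam ∩ Zubin ∩ Xiulan: 10:30-12:00, 16:30-17:00, 17:15-17:30.
Sam ∩ Zubin ∩ Xiulan ∩ Ximena: 10:30-12:00.
Sam ∩ Zubin ∩ Xiulan ∩ Ximena ∩ Keanu: 10:30-12:00.
Sam ∩ Zubin ∩ Xiulan ∩ Ximena ∩ Keanu ∩ Wei: 10:30-10:45.
The longest is 10:30-10:45 at 15 minutes.

15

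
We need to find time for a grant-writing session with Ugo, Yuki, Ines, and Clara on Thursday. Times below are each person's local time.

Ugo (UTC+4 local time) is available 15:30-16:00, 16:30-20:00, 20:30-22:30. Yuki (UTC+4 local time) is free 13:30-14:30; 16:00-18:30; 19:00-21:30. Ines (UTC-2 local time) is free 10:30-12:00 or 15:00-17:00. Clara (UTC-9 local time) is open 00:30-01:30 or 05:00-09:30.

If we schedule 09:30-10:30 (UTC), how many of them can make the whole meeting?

Ugo in UTC: 11:30-12:00, 12:30-16:00, 16:30-18:30 (subtract 4h to convert from UTC+4).
Yuki in UTC: 09:30-10:30, 12:00-14:30, 15:00-17:30 (subtract 4h to convert from UTC+4).
Ines in UTC: 12:30-14:00, 17:00-19:00 (add 2h to convert from UTC-2).
Clara in UTC: 09:30-10:30, 14:00-18:30 (add 9h to convert from UTC-9).
Yuki and Clara can make the full 09:30-10:30 slot — that's 2.

2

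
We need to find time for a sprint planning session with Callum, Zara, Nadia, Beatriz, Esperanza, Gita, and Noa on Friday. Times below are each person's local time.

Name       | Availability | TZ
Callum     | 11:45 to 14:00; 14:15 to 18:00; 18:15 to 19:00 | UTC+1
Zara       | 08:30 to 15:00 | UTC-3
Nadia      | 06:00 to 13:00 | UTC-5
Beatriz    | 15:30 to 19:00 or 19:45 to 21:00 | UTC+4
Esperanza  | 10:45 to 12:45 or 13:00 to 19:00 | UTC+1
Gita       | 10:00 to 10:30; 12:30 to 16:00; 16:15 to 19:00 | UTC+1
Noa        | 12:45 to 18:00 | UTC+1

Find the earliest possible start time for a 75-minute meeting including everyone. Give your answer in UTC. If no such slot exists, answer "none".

Callum in UTC: 10:45-13:00, 13:15-17:00, 17:15-18:00 (subtract 1h to convert from UTC+1).
Zara in UTC: 11:30-18:00 (add 3h to convert from UTC-3).
Nadia in UTC: 11:00-18:00 (add 5h to convert from UTC-5).
Beatriz in UTC: 11:30-15:00, 15:45-17:00 (subtract 4h to convert from UTC+4).
Esperanza in UTC: 09:45-11:45, 12:00-18:00 (subtract 1h to convert from UTC+1).
Gita in UTC: 09:00-09:30, 11:30-15:00, 15:15-18:00 (subtract 1h to convert from UTC+1).
Noa in UTC: 11:45-17:00 (subtract 1h to convert from UTC+1).
Callum ∩ Zara: 11:30-13:00, 13:15-17:00, 17:15-18:00.
Callum ∩ Zara ∩ Nadia: 11:30-13:00, 13:15-17:00, 17:15-18:00.
Callum ∩ Zara ∩ Nadia ∩ Beatriz: 11:30-13:00, 13:15-15:00, 15:45-17:00.
Callum ∩ Zara ∩ Nadia ∩ Beatriz ∩ Esperanza: 11:30-11:45, 12:00-13:00, 13:15-15:00, 15:45-17:00.
Callum ∩ Zara ∩ Nadia ∩ Beatriz ∩ Esperanza ∩ Gita: 11:30-11:45, 12:00-13:00, 13:15-15:00, 15:45-17:00.
Callum ∩ Zara ∩ Nadia ∩ Beatriz ∩ Esperanza ∩ Gita ∩ Noa: 12:00-13:00, 13:15-15:00, 15:45-17:00.
The first common window of at least 75 minutes is 13:15-15:00, so the earliest start is 13:15.

13:15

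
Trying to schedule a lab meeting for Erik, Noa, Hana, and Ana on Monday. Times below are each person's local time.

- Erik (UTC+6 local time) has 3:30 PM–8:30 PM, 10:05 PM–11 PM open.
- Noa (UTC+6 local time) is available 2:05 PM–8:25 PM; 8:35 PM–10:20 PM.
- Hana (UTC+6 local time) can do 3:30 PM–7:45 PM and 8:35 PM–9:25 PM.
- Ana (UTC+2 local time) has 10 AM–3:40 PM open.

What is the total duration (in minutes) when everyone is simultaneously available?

Erik in UTC: 09:30-14:30, 16:05-17:00 (subtract 6h to convert from UTC+6).
Noa in UTC: 08:05-14:25, 14:35-16:20 (subtract 6h to convert from UTC+6).
Hana in UTC: 09:30-13:45, 14:35-15:25 (subtract 6h to convert from UTC+6).
Ana in UTC: 08:00-13:40 (subtract 2h to convert from UTC+2).
Erik ∩ Noa: 09:30-14:25, 16:05-16:20.
Erik ∩ Noa ∩ Hana: 09:30-13:45.
Erik ∩ Noa ∩ Hana ∩ Ana: 09:30-13:40.
That's a single block of 250 minutes.

250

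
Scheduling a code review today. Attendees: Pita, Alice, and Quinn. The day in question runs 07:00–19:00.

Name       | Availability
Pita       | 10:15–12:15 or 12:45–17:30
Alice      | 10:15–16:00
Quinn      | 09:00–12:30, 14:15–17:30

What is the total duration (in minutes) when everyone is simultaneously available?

Pita ∩ Alice: 10:15-12:15, 12:45-16:00.
Pita ∩ Alice ∩ Quinn: 10:15-12:15, 14:15-16:00.
Those are the intersection windows.
Summing the common windows: 120 + 105 = 225 minutes.

225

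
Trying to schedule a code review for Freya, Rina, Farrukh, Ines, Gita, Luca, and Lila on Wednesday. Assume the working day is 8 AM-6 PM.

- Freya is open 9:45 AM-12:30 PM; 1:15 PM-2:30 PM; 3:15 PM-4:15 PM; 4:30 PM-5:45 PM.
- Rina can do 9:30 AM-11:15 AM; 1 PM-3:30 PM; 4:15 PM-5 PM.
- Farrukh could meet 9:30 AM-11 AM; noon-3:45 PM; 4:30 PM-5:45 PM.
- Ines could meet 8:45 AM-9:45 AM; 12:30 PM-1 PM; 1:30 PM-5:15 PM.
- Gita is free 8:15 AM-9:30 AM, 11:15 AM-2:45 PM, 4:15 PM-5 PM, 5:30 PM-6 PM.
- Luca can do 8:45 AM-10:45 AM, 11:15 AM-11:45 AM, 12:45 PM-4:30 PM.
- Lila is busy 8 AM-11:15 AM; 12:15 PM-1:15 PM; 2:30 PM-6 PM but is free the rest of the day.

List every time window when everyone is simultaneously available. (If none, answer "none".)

13:30-14:30

Freya free: 09:45-12:30, 13:15-14:30, 15:15-16:15, 16:30-17:45.
Rina free: 09:30-11:15, 13:00-15:30, 16:15-17:00.
Farrukh free: 09:30-11:00, 12:00-15:45, 16:30-17:45.
Ines free: 08:45-09:45, 12:30-13:00, 13:30-17:15.
Gita free: 08:15-09:30, 11:15-14:45, 16:15-17:00, 17:30-18:00.
Luca free: 08:45-10:45, 11:15-11:45, 12:45-16:30.
Lila free: 11:15-12:15, 13:15-14:30 (invert busy blocks within the working day).
Freya ∩ Rina: 09:45-11:15, 13:15-14:30, 15:15-15:30, 16:30-17:00.
Freya ∩ Rina ∩ Farrukh: 09:45-11:00, 13:15-14:30, 15:15-15:30, 16:30-17:00.
Freya ∩ Rina ∩ Farrukh ∩ Ines: 13:30-14:30, 15:15-15:30, 16:30-17:00.
Freya ∩ Rina ∩ Farrukh ∩ Ines ∩ Gita: 13:30-14:30, 16:30-17:00.
Freya ∩ Rina ∩ Farrukh ∩ Ines ∩ Gita ∩ Luca: 13:30-14:30.
Freya ∩ Rina ∩ Farrukh ∩ Ines ∩ Gita ∩ Luca ∩ Lila: 13:30-14:30.
So the common availability across everyone is 13:30-14:30.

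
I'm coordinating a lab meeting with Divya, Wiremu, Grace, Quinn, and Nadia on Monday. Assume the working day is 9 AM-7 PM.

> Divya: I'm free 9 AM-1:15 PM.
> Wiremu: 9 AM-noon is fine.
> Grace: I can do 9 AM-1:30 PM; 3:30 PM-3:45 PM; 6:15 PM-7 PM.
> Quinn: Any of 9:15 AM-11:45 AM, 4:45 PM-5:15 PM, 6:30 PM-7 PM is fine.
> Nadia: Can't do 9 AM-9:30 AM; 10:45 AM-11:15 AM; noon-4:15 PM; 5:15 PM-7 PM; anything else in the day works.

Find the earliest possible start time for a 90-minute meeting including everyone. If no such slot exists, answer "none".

none

Divya free: 09:00-13:15.
Wiremu free: 09:00-12:00.
Grace free: 09:00-13:30, 15:30-15:45, 18:15-19:00.
Quinn free: 09:15-11:45, 16:45-17:15, 18:30-19:00.
Nadia free: 09:30-10:45, 11:15-12:00, 16:15-17:15 (invert busy blocks within the working day).
Divya ∩ Wiremu: 09:00-12:00.
Divya ∩ Wiremu ∩ Grace: 09:00-12:00.
Divya ∩ Wiremu ∩ Grace ∩ Quinn: 09:15-11:45.
Divya ∩ Wiremu ∩ Grace ∩ Quinn ∩ Nadia: 09:30-10:45, 11:15-11:45.
No common window is at least 90 minutes long.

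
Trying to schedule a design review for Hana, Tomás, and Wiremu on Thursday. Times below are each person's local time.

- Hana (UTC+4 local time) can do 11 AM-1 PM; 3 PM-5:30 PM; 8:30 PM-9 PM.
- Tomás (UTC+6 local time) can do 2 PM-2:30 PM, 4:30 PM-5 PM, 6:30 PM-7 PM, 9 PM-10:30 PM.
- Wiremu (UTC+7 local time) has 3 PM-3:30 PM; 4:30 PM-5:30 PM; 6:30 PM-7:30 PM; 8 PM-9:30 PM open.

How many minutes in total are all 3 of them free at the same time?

30

Hana in UTC: 07:00-09:00, 11:00-13:30, 16:30-17:00 (subtract 4h to convert from UTC+4).
Tomás in UTC: 08:00-08:30, 10:30-11:00, 12:30-13:00, 15:00-16:30 (subtract 6h to convert from UTC+6).
Wiremu in UTC: 08:00-08:30, 09:30-10:30, 11:30-12:30, 13:00-14:30 (subtract 7h to convert from UTC+7).
Hana ∩ Tomás: 08:00-08:30, 12:30-13:00.
Hana ∩ Tomás ∩ Wiremu: 08:00-08:30.
So the common availability across everyone is 08:00-08:30.
That's a single block of 30 minutes.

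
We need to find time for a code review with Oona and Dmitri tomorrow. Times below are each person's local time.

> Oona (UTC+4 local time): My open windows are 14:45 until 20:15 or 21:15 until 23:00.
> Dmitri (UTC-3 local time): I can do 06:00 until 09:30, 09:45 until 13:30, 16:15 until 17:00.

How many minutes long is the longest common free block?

210

Oona in UTC: 10:45-16:15, 17:15-19:00 (subtract 4h to convert from UTC+4).
Dmitri in UTC: 09:00-12:30, 12:45-16:30, 19:15-20:00 (add 3h to convert from UTC-3).
Oona ∩ Dmitri: 10:45-12:30, 12:45-16:15.
The longest is 12:45-16:15 at 210 minutes.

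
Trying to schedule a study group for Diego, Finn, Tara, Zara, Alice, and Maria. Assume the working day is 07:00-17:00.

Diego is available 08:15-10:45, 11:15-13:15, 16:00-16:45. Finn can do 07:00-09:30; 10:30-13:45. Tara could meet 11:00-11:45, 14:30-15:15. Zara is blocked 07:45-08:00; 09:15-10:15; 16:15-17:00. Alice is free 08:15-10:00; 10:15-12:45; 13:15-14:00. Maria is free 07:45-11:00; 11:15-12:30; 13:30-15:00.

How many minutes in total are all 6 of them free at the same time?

Diego free: 08:15-10:45, 11:15-13:15, 16:00-16:45.
Finn free: 07:00-09:30, 10:30-13:45.
Tara free: 11:00-11:45, 14:30-15:15.
Zara free: 07:00-07:45, 08:00-09:15, 10:15-16:15 (invert busy blocks within the working day).
Alice free: 08:15-10:00, 10:15-12:45, 13:15-14:00.
Maria free: 07:45-11:00, 11:15-12:30, 13:30-15:00.
Diego ∩ Finn: 08:15-09:30, 10:30-10:45, 11:15-13:15.
Diego ∩ Finn ∩ Tara: 11:15-11:45.
Diego ∩ Finn ∩ Tara ∩ Zara: 11:15-11:45.
Diego ∩ Finn ∩ Tara ∩ Zara ∩ Alice: 11:15-11:45.
Diego ∩ Finn ∩ Tara ∩ Zara ∩ Alice ∩ Maria: 11:15-11:45.
That's a single block of 30 minutes.

30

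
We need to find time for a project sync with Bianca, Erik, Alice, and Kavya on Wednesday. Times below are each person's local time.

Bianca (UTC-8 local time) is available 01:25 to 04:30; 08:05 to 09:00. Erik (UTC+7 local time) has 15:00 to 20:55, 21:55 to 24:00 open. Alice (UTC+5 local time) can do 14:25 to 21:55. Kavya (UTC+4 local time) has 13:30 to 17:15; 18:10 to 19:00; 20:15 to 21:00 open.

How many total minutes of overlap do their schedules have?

Bianca in UTC: 09:25-12:30, 16:05-17:00 (add 8h to convert from UTC-8).
Erik in UTC: 08:00-13:55, 14:55-17:00 (subtract 7h to convert from UTC+7).
Alice in UTC: 09:25-16:55 (subtract 5h to convert from UTC+5).
Kavya in UTC: 09:30-13:15, 14:10-15:00, 16:15-17:00 (subtract 4h to convert from UTC+4).
Bianca ∩ Erik: 09:25-12:30, 16:05-17:00.
Bianca ∩ Erik ∩ Alice: 09:25-12:30, 16:05-16:55.
Bianca ∩ Erik ∩ Alice ∩ Kavya: 09:30-12:30, 16:15-16:55.
Summing the common windows: 180 + 40 = 220 minutes.

220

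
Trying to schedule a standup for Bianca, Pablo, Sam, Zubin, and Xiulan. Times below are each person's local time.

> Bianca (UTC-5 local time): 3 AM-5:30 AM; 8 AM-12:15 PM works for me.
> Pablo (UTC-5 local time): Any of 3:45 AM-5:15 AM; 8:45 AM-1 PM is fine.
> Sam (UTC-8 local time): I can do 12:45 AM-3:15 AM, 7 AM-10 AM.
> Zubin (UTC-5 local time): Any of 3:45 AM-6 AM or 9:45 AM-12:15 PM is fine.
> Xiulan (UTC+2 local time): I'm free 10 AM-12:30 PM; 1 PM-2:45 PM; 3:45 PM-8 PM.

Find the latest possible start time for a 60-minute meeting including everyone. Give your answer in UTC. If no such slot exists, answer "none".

Bianca in UTC: 08:00-10:30, 13:00-17:15 (add 5h to convert from UTC-5).
Pablo in UTC: 08:45-10:15, 13:45-18:00 (add 5h to convert from UTC-5).
Sam in UTC: 08:45-11:15, 15:00-18:00 (add 8h to convert from UTC-8).
Zubin in UTC: 08:45-11:00, 14:45-17:15 (add 5h to convert from UTC-5).
Xiulan in UTC: 08:00-10:30, 11:00-12:45, 13:45-18:00 (subtract 2h to convert from UTC+2).
Bianca ∩ Pablo: 08:45-10:15, 13:45-17:15.
Bianca ∩ Pablo ∩ Sam: 08:45-10:15, 15:00-17:15.
Bianca ∩ Pablo ∩ Sam ∩ Zubin: 08:45-10:15, 15:00-17:15.
Bianca ∩ Pablo ∩ Sam ∩ Zubin ∩ Xiulan: 08:45-10:15, 15:00-17:15.
The last common window of at least 60 minutes is 15:00-17:15; a 60-minute meeting can start as late as 16:15 and still end by 17:15.

16:15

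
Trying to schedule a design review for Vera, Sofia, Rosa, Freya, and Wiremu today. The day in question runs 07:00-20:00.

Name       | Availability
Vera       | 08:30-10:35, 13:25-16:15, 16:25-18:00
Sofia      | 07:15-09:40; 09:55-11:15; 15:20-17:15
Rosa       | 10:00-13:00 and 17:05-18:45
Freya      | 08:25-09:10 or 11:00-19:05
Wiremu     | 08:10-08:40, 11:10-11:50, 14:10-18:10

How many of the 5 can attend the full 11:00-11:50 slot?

Rosa and Freya can make the full 11:00-11:50 slot — that's 2.

2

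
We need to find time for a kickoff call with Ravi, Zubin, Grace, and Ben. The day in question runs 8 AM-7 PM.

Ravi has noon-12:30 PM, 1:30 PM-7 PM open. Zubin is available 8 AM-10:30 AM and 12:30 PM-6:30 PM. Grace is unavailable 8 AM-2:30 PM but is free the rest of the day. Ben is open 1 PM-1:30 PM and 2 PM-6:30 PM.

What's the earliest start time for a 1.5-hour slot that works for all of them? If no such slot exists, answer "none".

Ravi free: 12:00-12:30, 13:30-19:00.
Zubin free: 08:00-10:30, 12:30-18:30.
Grace free: 14:30-19:00 (invert busy blocks within the working day).
Ben free: 13:00-13:30, 14:00-18:30.
Ravi ∩ Zubin: 13:30-18:30.
Ravi ∩ Zubin ∩ Grace: 14:30-18:30.
Ravi ∩ Zubin ∩ Grace ∩ Ben: 14:30-18:30.
So the common availability across everyone is 14:30-18:30.
The first common window of at least 90 minutes is 14:30-18:30, so the earliest start is 14:30.

14:30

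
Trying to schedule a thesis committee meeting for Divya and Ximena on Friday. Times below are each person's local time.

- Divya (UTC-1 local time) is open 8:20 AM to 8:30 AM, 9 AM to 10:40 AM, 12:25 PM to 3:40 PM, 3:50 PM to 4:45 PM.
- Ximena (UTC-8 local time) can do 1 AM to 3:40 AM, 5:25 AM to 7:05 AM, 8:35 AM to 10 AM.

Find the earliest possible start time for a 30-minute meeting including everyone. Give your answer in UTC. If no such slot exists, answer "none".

10:00

Divya in UTC: 09:20-09:30, 10:00-11:40, 13:25-16:40, 16:50-17:45 (add 1h to convert from UTC-1).
Ximena in UTC: 09:00-11:40, 13:25-15:05, 16:35-18:00 (add 8h to convert from UTC-8).
Divya ∩ Ximena: 09:20-09:30, 10:00-11:40, 13:25-15:05, 16:35-16:40, 16:50-17:45.
The first common window of at least 30 minutes is 10:00-11:40, so the earliest start is 10:00.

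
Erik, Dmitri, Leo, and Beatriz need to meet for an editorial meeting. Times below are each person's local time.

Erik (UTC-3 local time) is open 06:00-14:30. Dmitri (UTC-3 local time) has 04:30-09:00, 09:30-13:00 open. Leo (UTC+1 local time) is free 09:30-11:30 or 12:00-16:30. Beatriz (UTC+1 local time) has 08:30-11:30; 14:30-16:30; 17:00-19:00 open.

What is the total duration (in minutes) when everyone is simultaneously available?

210

Erik in UTC: 09:00-17:30 (add 3h to convert from UTC-3).
Dmitri in UTC: 07:30-12:00, 12:30-16:00 (add 3h to convert from UTC-3).
Leo in UTC: 08:30-10:30, 11:00-15:30 (subtract 1h to convert from UTC+1).
Beatriz in UTC: 07:30-10:30, 13:30-15:30, 16:00-18:00 (subtract 1h to convert from UTC+1).
Erik ∩ Dmitri: 09:00-12:00, 12:30-16:00.
Erik ∩ Dmitri ∩ Leo: 09:00-10:30, 11:00-12:00, 12:30-15:30.
Erik ∩ Dmitri ∩ Leo ∩ Beatriz: 09:00-10:30, 13:30-15:30.
So the common availability across everyone is 09:00-10:30, 13:30-15:30.
Summing the common windows: 90 + 120 = 210 minutes.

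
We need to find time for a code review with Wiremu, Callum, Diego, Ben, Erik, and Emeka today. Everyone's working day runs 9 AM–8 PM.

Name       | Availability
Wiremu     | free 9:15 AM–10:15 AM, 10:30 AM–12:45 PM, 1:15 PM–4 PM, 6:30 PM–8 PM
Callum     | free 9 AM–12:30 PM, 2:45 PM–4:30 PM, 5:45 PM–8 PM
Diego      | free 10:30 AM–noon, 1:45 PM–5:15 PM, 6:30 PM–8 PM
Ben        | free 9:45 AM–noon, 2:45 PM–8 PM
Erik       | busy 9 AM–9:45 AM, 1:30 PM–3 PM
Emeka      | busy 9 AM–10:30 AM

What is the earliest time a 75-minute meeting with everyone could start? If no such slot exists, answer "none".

Wiremu free: 09:15-10:15, 10:30-12:45, 13:15-16:00, 18:30-20:00.
Callum free: 09:00-12:30, 14:45-16:30, 17:45-20:00.
Diego free: 10:30-12:00, 13:45-17:15, 18:30-20:00.
Ben free: 09:45-12:00, 14:45-20:00.
Erik free: 09:45-13:30, 15:00-20:00 (invert busy blocks within the working day).
Emeka free: 10:30-20:00 (invert busy blocks within the working day).
Wiremu ∩ Callum: 09:15-10:15, 10:30-12:30, 14:45-16:00, 18:30-20:00.
Wiremu ∩ Callum ∩ Diego: 10:30-12:00, 14:45-16:00, 18:30-20:00.
Wiremu ∩ Callum ∩ Diego ∩ Ben: 10:30-12:00, 14:45-16:00, 18:30-20:00.
Wiremu ∩ Callum ∩ Diego ∩ Ben ∩ Erik: 10:30-12:00, 15:00-16:00, 18:30-20:00.
Wiremu ∩ Callum ∩ Diego ∩ Ben ∩ Erik ∩ Emeka: 10:30-12:00, 15:00-16:00, 18:30-20:00.
The first common window of at least 75 minutes is 10:30-12:00, so the earliest start is 10:30.

10:30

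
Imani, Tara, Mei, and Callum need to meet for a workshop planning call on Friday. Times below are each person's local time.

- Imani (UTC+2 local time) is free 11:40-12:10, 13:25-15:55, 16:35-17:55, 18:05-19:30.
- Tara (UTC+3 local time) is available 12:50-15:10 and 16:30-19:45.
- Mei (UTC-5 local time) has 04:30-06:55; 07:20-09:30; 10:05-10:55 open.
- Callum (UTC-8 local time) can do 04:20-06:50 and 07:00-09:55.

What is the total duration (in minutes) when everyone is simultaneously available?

75

Imani in UTC: 09:40-10:10, 11:25-13:55, 14:35-15:55, 16:05-17:30 (subtract 2h to convert from UTC+2).
Tara in UTC: 09:50-12:10, 13:30-16:45 (subtract 3h to convert from UTC+3).
Mei in UTC: 09:30-11:55, 12:20-14:30, 15:05-15:55 (add 5h to convert from UTC-5).
Callum in UTC: 12:20-14:50, 15:00-17:55 (add 8h to convert from UTC-8).
Imani ∩ Tara: 09:50-10:10, 11:25-12:10, 13:30-13:55, 14:35-15:55, 16:05-16:45.
Imani ∩ Tara ∩ Mei: 09:50-10:10, 11:25-11:55, 13:30-13:55, 15:05-15:55.
Imani ∩ Tara ∩ Mei ∩ Callum: 13:30-13:55, 15:05-15:55.
Those are the intersection windows.
Summing the common windows: 25 + 50 = 75 minutes.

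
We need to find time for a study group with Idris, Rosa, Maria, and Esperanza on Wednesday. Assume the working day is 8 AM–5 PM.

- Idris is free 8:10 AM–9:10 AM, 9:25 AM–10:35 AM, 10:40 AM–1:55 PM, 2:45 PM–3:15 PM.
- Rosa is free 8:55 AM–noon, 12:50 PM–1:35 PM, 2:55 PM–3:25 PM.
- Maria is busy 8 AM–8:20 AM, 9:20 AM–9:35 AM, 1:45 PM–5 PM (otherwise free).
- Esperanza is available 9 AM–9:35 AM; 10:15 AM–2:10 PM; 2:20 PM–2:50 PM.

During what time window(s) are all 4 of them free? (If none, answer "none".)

Idris free: 08:10-09:10, 09:25-10:35, 10:40-13:55, 14:45-15:15.
Rosa free: 08:55-12:00, 12:50-13:35, 14:55-15:25.
Maria free: 08:20-09:20, 09:35-13:45 (invert busy blocks within the working day).
Esperanza free: 09:00-09:35, 10:15-14:10, 14:20-14:50.
Idris ∩ Rosa: 08:55-09:10, 09:25-10:35, 10:40-12:00, 12:50-13:35, 14:55-15:15.
Idris ∩ Rosa ∩ Maria: 08:55-09:10, 09:35-10:35, 10:40-12:00, 12:50-13:35.
Idris ∩ Rosa ∩ Maria ∩ Esperanza: 09:00-09:10, 10:15-10:35, 10:40-12:00, 12:50-13:35.
Those are the intersection windows.

09:00-09:10, 10:15-10:35, 10:40-12:00, 12:50-13:35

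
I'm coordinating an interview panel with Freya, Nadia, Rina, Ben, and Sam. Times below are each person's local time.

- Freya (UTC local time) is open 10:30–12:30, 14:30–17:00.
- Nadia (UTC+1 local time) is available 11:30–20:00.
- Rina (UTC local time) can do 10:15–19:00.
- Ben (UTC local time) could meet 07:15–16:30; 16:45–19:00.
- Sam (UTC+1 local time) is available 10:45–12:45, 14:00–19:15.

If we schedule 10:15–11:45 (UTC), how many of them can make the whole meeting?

3

Freya in UTC: 10:30-12:30, 14:30-17:00.
Nadia in UTC: 10:30-19:00 (subtract 1h to convert from UTC+1).
Rina in UTC: 10:15-19:00.
Ben in UTC: 07:15-16:30, 16:45-19:00.
Sam in UTC: 09:45-11:45, 13:00-18:15 (subtract 1h to convert from UTC+1).
Rina, Ben, and Sam can make the full 10:15-11:45 slot — that's 3.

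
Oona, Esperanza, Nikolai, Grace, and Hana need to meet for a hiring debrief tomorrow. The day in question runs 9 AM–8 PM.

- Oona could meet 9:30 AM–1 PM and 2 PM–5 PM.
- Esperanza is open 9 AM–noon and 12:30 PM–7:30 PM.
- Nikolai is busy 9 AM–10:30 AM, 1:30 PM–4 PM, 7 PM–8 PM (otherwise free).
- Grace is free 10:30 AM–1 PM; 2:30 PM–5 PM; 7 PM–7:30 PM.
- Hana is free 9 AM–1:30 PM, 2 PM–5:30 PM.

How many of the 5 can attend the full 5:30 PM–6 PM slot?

Oona free: 09:30-13:00, 14:00-17:00.
Esperanza free: 09:00-12:00, 12:30-19:30.
Nikolai free: 10:30-13:30, 16:00-19:00 (invert busy blocks within the working day).
Grace free: 10:30-13:00, 14:30-17:00, 19:00-19:30.
Hana free: 09:00-13:30, 14:00-17:30.
Esperanza and Nikolai can make the full 17:30-18:00 slot — that's 2.

2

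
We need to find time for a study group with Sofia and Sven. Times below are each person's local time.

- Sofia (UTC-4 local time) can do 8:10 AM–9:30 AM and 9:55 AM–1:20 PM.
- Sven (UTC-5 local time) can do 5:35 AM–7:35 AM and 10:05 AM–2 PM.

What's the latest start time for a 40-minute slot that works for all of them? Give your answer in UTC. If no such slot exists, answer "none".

Sofia in UTC: 12:10-13:30, 13:55-17:20 (add 4h to convert from UTC-4).
Sven in UTC: 10:35-12:35, 15:05-19:00 (add 5h to convert from UTC-5).
Sofia ∩ Sven: 12:10-12:35, 15:05-17:20.
The last common window of at least 40 minutes is 15:05-17:20; a 40-minute meeting can start as late as 16:40 and still end by 17:20.

16:40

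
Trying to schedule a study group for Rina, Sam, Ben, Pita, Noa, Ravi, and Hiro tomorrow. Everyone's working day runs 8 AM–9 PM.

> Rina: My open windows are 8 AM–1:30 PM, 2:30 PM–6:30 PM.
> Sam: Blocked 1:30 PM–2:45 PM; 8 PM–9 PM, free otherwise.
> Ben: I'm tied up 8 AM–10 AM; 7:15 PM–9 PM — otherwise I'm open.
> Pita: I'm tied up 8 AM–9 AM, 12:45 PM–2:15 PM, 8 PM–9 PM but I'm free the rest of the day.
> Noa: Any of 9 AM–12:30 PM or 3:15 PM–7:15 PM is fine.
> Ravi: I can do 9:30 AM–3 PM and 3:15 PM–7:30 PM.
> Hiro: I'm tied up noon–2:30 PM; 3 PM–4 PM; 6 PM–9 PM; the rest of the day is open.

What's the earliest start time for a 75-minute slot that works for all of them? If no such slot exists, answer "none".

Rina free: 08:00-13:30, 14:30-18:30.
Sam free: 08:00-13:30, 14:45-20:00 (invert busy blocks within the working day).
Ben free: 10:00-19:15 (invert busy blocks within the working day).
Pita free: 09:00-12:45, 14:15-20:00 (invert busy blocks within the working day).
Noa free: 09:00-12:30, 15:15-19:15.
Ravi free: 09:30-15:00, 15:15-19:30.
Hiro free: 08:00-12:00, 14:30-15:00, 16:00-18:00 (invert busy blocks within the working day).
Rina ∩ Sam: 08:00-13:30, 14:45-18:30.
Rina ∩ Sam ∩ Ben: 10:00-13:30, 14:45-18:30.
Rina ∩ Sam ∩ Ben ∩ Pita: 10:00-12:45, 14:45-18:30.
Rina ∩ Sam ∩ Ben ∩ Pita ∩ Noa: 10:00-12:30, 15:15-18:30.
Rina ∩ Sam ∩ Ben ∩ Pita ∩ Noa ∩ Ravi: 10:00-12:30, 15:15-18:30.
Rina ∩ Sam ∩ Ben ∩ Pita ∩ Noa ∩ Ravi ∩ Hiro: 10:00-12:00, 16:00-18:00.
Those are the intersection windows.
The first common window of at least 75 minutes is 10:00-12:00, so the earliest start is 10:00.

10:00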